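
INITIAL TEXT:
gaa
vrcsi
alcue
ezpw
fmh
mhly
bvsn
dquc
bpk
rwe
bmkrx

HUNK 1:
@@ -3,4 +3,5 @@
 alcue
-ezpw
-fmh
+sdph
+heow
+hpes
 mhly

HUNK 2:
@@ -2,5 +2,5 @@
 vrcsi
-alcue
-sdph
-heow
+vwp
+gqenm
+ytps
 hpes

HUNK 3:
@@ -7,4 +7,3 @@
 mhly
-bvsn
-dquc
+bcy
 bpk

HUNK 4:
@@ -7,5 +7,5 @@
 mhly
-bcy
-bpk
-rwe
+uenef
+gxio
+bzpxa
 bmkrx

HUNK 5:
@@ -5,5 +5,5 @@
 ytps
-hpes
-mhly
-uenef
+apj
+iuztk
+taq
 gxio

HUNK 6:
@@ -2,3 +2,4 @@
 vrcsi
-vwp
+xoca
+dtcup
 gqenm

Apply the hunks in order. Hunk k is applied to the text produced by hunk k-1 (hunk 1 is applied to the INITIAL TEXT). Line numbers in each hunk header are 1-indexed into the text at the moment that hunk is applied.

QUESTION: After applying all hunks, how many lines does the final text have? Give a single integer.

Answer: 12

Derivation:
Hunk 1: at line 3 remove [ezpw,fmh] add [sdph,heow,hpes] -> 12 lines: gaa vrcsi alcue sdph heow hpes mhly bvsn dquc bpk rwe bmkrx
Hunk 2: at line 2 remove [alcue,sdph,heow] add [vwp,gqenm,ytps] -> 12 lines: gaa vrcsi vwp gqenm ytps hpes mhly bvsn dquc bpk rwe bmkrx
Hunk 3: at line 7 remove [bvsn,dquc] add [bcy] -> 11 lines: gaa vrcsi vwp gqenm ytps hpes mhly bcy bpk rwe bmkrx
Hunk 4: at line 7 remove [bcy,bpk,rwe] add [uenef,gxio,bzpxa] -> 11 lines: gaa vrcsi vwp gqenm ytps hpes mhly uenef gxio bzpxa bmkrx
Hunk 5: at line 5 remove [hpes,mhly,uenef] add [apj,iuztk,taq] -> 11 lines: gaa vrcsi vwp gqenm ytps apj iuztk taq gxio bzpxa bmkrx
Hunk 6: at line 2 remove [vwp] add [xoca,dtcup] -> 12 lines: gaa vrcsi xoca dtcup gqenm ytps apj iuztk taq gxio bzpxa bmkrx
Final line count: 12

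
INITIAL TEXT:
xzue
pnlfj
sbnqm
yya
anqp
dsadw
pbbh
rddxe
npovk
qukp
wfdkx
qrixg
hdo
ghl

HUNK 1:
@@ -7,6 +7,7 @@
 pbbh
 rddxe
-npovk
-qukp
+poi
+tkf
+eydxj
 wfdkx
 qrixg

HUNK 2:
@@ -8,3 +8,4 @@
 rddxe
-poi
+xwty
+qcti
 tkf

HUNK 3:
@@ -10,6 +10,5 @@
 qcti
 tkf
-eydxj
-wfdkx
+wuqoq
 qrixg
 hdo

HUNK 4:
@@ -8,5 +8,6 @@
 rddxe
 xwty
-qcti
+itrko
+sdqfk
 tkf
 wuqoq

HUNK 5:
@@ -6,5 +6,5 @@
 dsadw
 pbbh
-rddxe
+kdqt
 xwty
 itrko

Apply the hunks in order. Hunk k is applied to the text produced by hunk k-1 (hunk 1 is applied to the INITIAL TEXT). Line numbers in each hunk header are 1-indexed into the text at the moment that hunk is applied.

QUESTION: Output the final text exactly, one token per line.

Hunk 1: at line 7 remove [npovk,qukp] add [poi,tkf,eydxj] -> 15 lines: xzue pnlfj sbnqm yya anqp dsadw pbbh rddxe poi tkf eydxj wfdkx qrixg hdo ghl
Hunk 2: at line 8 remove [poi] add [xwty,qcti] -> 16 lines: xzue pnlfj sbnqm yya anqp dsadw pbbh rddxe xwty qcti tkf eydxj wfdkx qrixg hdo ghl
Hunk 3: at line 10 remove [eydxj,wfdkx] add [wuqoq] -> 15 lines: xzue pnlfj sbnqm yya anqp dsadw pbbh rddxe xwty qcti tkf wuqoq qrixg hdo ghl
Hunk 4: at line 8 remove [qcti] add [itrko,sdqfk] -> 16 lines: xzue pnlfj sbnqm yya anqp dsadw pbbh rddxe xwty itrko sdqfk tkf wuqoq qrixg hdo ghl
Hunk 5: at line 6 remove [rddxe] add [kdqt] -> 16 lines: xzue pnlfj sbnqm yya anqp dsadw pbbh kdqt xwty itrko sdqfk tkf wuqoq qrixg hdo ghl

Answer: xzue
pnlfj
sbnqm
yya
anqp
dsadw
pbbh
kdqt
xwty
itrko
sdqfk
tkf
wuqoq
qrixg
hdo
ghl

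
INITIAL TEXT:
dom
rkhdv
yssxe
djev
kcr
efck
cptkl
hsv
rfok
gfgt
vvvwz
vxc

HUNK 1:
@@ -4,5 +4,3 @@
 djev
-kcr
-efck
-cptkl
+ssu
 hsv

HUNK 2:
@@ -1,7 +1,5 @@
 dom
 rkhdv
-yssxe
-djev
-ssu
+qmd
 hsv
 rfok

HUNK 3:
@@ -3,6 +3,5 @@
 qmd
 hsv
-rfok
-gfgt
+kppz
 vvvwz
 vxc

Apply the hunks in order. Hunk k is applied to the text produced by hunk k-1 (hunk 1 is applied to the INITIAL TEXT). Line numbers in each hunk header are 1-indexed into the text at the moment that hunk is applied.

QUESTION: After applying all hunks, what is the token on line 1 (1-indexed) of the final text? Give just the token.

Answer: dom

Derivation:
Hunk 1: at line 4 remove [kcr,efck,cptkl] add [ssu] -> 10 lines: dom rkhdv yssxe djev ssu hsv rfok gfgt vvvwz vxc
Hunk 2: at line 1 remove [yssxe,djev,ssu] add [qmd] -> 8 lines: dom rkhdv qmd hsv rfok gfgt vvvwz vxc
Hunk 3: at line 3 remove [rfok,gfgt] add [kppz] -> 7 lines: dom rkhdv qmd hsv kppz vvvwz vxc
Final line 1: dom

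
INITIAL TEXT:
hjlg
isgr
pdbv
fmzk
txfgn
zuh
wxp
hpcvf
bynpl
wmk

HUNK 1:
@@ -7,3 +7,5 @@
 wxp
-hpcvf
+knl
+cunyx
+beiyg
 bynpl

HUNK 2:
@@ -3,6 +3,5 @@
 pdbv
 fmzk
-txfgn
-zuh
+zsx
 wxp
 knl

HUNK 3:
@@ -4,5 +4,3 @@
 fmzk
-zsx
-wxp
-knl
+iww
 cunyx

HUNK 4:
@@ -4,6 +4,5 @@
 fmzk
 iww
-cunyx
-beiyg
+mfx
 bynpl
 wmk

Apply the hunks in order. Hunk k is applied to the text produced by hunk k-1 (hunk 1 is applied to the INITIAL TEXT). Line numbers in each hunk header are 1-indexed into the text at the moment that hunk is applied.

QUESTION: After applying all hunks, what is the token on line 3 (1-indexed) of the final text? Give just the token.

Hunk 1: at line 7 remove [hpcvf] add [knl,cunyx,beiyg] -> 12 lines: hjlg isgr pdbv fmzk txfgn zuh wxp knl cunyx beiyg bynpl wmk
Hunk 2: at line 3 remove [txfgn,zuh] add [zsx] -> 11 lines: hjlg isgr pdbv fmzk zsx wxp knl cunyx beiyg bynpl wmk
Hunk 3: at line 4 remove [zsx,wxp,knl] add [iww] -> 9 lines: hjlg isgr pdbv fmzk iww cunyx beiyg bynpl wmk
Hunk 4: at line 4 remove [cunyx,beiyg] add [mfx] -> 8 lines: hjlg isgr pdbv fmzk iww mfx bynpl wmk
Final line 3: pdbv

Answer: pdbv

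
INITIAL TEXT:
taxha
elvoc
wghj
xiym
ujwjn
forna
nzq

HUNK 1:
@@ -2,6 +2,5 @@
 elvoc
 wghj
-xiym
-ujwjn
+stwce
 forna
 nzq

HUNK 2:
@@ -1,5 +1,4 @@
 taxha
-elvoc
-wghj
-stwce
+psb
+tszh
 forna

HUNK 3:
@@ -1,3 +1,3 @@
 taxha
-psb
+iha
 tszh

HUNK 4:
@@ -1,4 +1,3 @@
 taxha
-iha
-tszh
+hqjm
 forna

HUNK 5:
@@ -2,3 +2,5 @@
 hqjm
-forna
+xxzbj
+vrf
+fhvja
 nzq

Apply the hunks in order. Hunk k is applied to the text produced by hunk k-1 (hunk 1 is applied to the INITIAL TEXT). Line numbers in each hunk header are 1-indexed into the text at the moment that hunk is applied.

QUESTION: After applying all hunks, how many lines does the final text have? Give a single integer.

Hunk 1: at line 2 remove [xiym,ujwjn] add [stwce] -> 6 lines: taxha elvoc wghj stwce forna nzq
Hunk 2: at line 1 remove [elvoc,wghj,stwce] add [psb,tszh] -> 5 lines: taxha psb tszh forna nzq
Hunk 3: at line 1 remove [psb] add [iha] -> 5 lines: taxha iha tszh forna nzq
Hunk 4: at line 1 remove [iha,tszh] add [hqjm] -> 4 lines: taxha hqjm forna nzq
Hunk 5: at line 2 remove [forna] add [xxzbj,vrf,fhvja] -> 6 lines: taxha hqjm xxzbj vrf fhvja nzq
Final line count: 6

Answer: 6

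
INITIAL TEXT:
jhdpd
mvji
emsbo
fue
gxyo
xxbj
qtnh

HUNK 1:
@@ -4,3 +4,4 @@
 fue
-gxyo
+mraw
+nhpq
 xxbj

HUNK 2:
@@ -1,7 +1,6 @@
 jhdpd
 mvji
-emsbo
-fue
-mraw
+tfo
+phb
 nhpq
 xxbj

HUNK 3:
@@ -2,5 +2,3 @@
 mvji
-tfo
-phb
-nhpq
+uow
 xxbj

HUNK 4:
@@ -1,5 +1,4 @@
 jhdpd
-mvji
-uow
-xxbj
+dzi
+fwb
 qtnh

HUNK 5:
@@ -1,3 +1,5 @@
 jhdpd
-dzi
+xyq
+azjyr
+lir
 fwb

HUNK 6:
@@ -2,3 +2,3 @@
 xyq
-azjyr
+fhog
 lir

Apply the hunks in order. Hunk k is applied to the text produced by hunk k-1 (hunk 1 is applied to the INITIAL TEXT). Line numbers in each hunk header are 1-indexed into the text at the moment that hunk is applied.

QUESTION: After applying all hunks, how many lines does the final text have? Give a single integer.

Hunk 1: at line 4 remove [gxyo] add [mraw,nhpq] -> 8 lines: jhdpd mvji emsbo fue mraw nhpq xxbj qtnh
Hunk 2: at line 1 remove [emsbo,fue,mraw] add [tfo,phb] -> 7 lines: jhdpd mvji tfo phb nhpq xxbj qtnh
Hunk 3: at line 2 remove [tfo,phb,nhpq] add [uow] -> 5 lines: jhdpd mvji uow xxbj qtnh
Hunk 4: at line 1 remove [mvji,uow,xxbj] add [dzi,fwb] -> 4 lines: jhdpd dzi fwb qtnh
Hunk 5: at line 1 remove [dzi] add [xyq,azjyr,lir] -> 6 lines: jhdpd xyq azjyr lir fwb qtnh
Hunk 6: at line 2 remove [azjyr] add [fhog] -> 6 lines: jhdpd xyq fhog lir fwb qtnh
Final line count: 6

Answer: 6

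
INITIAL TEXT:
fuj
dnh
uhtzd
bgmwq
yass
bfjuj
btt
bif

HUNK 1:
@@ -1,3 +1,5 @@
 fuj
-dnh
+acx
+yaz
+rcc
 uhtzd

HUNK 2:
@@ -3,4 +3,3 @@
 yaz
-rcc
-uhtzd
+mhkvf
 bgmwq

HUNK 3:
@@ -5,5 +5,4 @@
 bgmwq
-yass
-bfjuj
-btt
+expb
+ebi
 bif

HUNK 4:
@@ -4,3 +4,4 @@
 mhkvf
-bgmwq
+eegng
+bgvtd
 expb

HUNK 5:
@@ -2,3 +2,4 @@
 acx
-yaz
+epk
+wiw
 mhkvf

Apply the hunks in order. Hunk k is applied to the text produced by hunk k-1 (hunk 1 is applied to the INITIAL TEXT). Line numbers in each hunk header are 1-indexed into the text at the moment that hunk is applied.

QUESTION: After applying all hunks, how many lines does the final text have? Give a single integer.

Answer: 10

Derivation:
Hunk 1: at line 1 remove [dnh] add [acx,yaz,rcc] -> 10 lines: fuj acx yaz rcc uhtzd bgmwq yass bfjuj btt bif
Hunk 2: at line 3 remove [rcc,uhtzd] add [mhkvf] -> 9 lines: fuj acx yaz mhkvf bgmwq yass bfjuj btt bif
Hunk 3: at line 5 remove [yass,bfjuj,btt] add [expb,ebi] -> 8 lines: fuj acx yaz mhkvf bgmwq expb ebi bif
Hunk 4: at line 4 remove [bgmwq] add [eegng,bgvtd] -> 9 lines: fuj acx yaz mhkvf eegng bgvtd expb ebi bif
Hunk 5: at line 2 remove [yaz] add [epk,wiw] -> 10 lines: fuj acx epk wiw mhkvf eegng bgvtd expb ebi bif
Final line count: 10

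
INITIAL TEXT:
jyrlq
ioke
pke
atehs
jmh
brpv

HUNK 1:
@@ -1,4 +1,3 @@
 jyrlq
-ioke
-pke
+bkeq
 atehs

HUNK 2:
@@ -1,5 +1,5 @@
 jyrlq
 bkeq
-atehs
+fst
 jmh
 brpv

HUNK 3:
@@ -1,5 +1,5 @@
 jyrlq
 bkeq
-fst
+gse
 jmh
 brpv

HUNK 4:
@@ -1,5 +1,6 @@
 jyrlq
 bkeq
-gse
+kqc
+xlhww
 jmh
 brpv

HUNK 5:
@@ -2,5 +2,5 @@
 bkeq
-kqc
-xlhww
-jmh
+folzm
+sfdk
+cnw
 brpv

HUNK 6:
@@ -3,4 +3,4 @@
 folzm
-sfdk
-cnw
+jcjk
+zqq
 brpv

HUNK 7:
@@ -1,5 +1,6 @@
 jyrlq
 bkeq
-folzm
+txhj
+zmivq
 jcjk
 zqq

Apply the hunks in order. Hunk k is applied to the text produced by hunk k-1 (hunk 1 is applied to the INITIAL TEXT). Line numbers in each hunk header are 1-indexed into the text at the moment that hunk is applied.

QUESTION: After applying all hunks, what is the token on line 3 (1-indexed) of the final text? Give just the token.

Hunk 1: at line 1 remove [ioke,pke] add [bkeq] -> 5 lines: jyrlq bkeq atehs jmh brpv
Hunk 2: at line 1 remove [atehs] add [fst] -> 5 lines: jyrlq bkeq fst jmh brpv
Hunk 3: at line 1 remove [fst] add [gse] -> 5 lines: jyrlq bkeq gse jmh brpv
Hunk 4: at line 1 remove [gse] add [kqc,xlhww] -> 6 lines: jyrlq bkeq kqc xlhww jmh brpv
Hunk 5: at line 2 remove [kqc,xlhww,jmh] add [folzm,sfdk,cnw] -> 6 lines: jyrlq bkeq folzm sfdk cnw brpv
Hunk 6: at line 3 remove [sfdk,cnw] add [jcjk,zqq] -> 6 lines: jyrlq bkeq folzm jcjk zqq brpv
Hunk 7: at line 1 remove [folzm] add [txhj,zmivq] -> 7 lines: jyrlq bkeq txhj zmivq jcjk zqq brpv
Final line 3: txhj

Answer: txhj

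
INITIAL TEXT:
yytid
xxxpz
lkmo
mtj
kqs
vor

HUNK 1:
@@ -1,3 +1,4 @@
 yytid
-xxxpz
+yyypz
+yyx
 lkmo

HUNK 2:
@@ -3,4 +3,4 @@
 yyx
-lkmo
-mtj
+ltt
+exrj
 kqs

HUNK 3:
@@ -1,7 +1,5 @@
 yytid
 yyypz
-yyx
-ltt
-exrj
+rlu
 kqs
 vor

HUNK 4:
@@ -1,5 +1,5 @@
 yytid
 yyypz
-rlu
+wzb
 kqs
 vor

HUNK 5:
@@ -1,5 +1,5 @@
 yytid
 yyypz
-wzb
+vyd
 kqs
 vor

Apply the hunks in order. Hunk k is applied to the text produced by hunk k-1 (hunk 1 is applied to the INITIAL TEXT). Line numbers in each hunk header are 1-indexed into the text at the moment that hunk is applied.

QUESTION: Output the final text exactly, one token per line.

Answer: yytid
yyypz
vyd
kqs
vor

Derivation:
Hunk 1: at line 1 remove [xxxpz] add [yyypz,yyx] -> 7 lines: yytid yyypz yyx lkmo mtj kqs vor
Hunk 2: at line 3 remove [lkmo,mtj] add [ltt,exrj] -> 7 lines: yytid yyypz yyx ltt exrj kqs vor
Hunk 3: at line 1 remove [yyx,ltt,exrj] add [rlu] -> 5 lines: yytid yyypz rlu kqs vor
Hunk 4: at line 1 remove [rlu] add [wzb] -> 5 lines: yytid yyypz wzb kqs vor
Hunk 5: at line 1 remove [wzb] add [vyd] -> 5 lines: yytid yyypz vyd kqs vor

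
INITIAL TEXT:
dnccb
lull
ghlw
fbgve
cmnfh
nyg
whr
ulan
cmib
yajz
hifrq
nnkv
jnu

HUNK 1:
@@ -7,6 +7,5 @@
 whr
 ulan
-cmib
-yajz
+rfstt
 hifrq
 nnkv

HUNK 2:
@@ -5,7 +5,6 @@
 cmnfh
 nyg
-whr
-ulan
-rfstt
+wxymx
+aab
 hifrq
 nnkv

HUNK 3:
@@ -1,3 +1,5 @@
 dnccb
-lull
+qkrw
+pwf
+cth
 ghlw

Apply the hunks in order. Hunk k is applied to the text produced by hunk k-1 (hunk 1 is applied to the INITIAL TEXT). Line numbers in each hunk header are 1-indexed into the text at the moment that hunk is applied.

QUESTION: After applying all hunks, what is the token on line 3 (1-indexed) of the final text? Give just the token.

Answer: pwf

Derivation:
Hunk 1: at line 7 remove [cmib,yajz] add [rfstt] -> 12 lines: dnccb lull ghlw fbgve cmnfh nyg whr ulan rfstt hifrq nnkv jnu
Hunk 2: at line 5 remove [whr,ulan,rfstt] add [wxymx,aab] -> 11 lines: dnccb lull ghlw fbgve cmnfh nyg wxymx aab hifrq nnkv jnu
Hunk 3: at line 1 remove [lull] add [qkrw,pwf,cth] -> 13 lines: dnccb qkrw pwf cth ghlw fbgve cmnfh nyg wxymx aab hifrq nnkv jnu
Final line 3: pwf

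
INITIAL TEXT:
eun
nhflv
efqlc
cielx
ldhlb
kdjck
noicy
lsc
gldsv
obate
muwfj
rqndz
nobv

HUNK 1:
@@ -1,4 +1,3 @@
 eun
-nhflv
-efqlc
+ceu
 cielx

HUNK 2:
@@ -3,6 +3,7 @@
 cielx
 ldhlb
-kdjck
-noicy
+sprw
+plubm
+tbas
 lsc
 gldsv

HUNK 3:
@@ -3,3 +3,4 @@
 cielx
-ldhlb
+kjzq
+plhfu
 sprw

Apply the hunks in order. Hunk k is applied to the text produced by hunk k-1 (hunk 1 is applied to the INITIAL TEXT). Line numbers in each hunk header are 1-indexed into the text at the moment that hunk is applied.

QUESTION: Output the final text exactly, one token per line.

Hunk 1: at line 1 remove [nhflv,efqlc] add [ceu] -> 12 lines: eun ceu cielx ldhlb kdjck noicy lsc gldsv obate muwfj rqndz nobv
Hunk 2: at line 3 remove [kdjck,noicy] add [sprw,plubm,tbas] -> 13 lines: eun ceu cielx ldhlb sprw plubm tbas lsc gldsv obate muwfj rqndz nobv
Hunk 3: at line 3 remove [ldhlb] add [kjzq,plhfu] -> 14 lines: eun ceu cielx kjzq plhfu sprw plubm tbas lsc gldsv obate muwfj rqndz nobv

Answer: eun
ceu
cielx
kjzq
plhfu
sprw
plubm
tbas
lsc
gldsv
obate
muwfj
rqndz
nobv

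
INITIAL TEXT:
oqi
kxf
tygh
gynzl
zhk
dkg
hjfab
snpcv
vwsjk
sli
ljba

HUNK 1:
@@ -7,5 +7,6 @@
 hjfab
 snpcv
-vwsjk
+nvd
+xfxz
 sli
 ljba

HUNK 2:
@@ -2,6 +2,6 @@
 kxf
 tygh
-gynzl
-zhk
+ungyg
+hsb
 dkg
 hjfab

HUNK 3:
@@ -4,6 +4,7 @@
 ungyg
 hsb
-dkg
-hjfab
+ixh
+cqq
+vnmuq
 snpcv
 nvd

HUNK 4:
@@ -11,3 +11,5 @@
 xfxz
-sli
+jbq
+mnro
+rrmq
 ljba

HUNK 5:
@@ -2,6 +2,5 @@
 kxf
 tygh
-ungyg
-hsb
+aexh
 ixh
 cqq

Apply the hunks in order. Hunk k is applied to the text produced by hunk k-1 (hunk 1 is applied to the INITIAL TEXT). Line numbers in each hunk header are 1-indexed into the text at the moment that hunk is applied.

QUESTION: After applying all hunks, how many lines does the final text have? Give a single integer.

Hunk 1: at line 7 remove [vwsjk] add [nvd,xfxz] -> 12 lines: oqi kxf tygh gynzl zhk dkg hjfab snpcv nvd xfxz sli ljba
Hunk 2: at line 2 remove [gynzl,zhk] add [ungyg,hsb] -> 12 lines: oqi kxf tygh ungyg hsb dkg hjfab snpcv nvd xfxz sli ljba
Hunk 3: at line 4 remove [dkg,hjfab] add [ixh,cqq,vnmuq] -> 13 lines: oqi kxf tygh ungyg hsb ixh cqq vnmuq snpcv nvd xfxz sli ljba
Hunk 4: at line 11 remove [sli] add [jbq,mnro,rrmq] -> 15 lines: oqi kxf tygh ungyg hsb ixh cqq vnmuq snpcv nvd xfxz jbq mnro rrmq ljba
Hunk 5: at line 2 remove [ungyg,hsb] add [aexh] -> 14 lines: oqi kxf tygh aexh ixh cqq vnmuq snpcv nvd xfxz jbq mnro rrmq ljba
Final line count: 14

Answer: 14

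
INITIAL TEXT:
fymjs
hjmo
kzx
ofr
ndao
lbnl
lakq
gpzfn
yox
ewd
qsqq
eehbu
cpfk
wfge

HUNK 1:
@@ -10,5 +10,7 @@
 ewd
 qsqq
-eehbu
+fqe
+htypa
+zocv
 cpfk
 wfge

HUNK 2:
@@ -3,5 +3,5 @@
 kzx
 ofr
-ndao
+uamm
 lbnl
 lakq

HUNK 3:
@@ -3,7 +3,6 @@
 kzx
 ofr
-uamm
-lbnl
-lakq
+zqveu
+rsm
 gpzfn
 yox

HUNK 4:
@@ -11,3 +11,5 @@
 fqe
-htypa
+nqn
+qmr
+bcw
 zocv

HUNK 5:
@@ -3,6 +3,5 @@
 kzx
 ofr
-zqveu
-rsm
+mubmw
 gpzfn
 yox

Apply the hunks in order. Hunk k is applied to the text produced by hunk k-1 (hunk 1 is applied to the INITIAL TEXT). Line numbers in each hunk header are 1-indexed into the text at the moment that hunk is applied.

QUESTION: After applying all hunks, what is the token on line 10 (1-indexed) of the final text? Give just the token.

Hunk 1: at line 10 remove [eehbu] add [fqe,htypa,zocv] -> 16 lines: fymjs hjmo kzx ofr ndao lbnl lakq gpzfn yox ewd qsqq fqe htypa zocv cpfk wfge
Hunk 2: at line 3 remove [ndao] add [uamm] -> 16 lines: fymjs hjmo kzx ofr uamm lbnl lakq gpzfn yox ewd qsqq fqe htypa zocv cpfk wfge
Hunk 3: at line 3 remove [uamm,lbnl,lakq] add [zqveu,rsm] -> 15 lines: fymjs hjmo kzx ofr zqveu rsm gpzfn yox ewd qsqq fqe htypa zocv cpfk wfge
Hunk 4: at line 11 remove [htypa] add [nqn,qmr,bcw] -> 17 lines: fymjs hjmo kzx ofr zqveu rsm gpzfn yox ewd qsqq fqe nqn qmr bcw zocv cpfk wfge
Hunk 5: at line 3 remove [zqveu,rsm] add [mubmw] -> 16 lines: fymjs hjmo kzx ofr mubmw gpzfn yox ewd qsqq fqe nqn qmr bcw zocv cpfk wfge
Final line 10: fqe

Answer: fqe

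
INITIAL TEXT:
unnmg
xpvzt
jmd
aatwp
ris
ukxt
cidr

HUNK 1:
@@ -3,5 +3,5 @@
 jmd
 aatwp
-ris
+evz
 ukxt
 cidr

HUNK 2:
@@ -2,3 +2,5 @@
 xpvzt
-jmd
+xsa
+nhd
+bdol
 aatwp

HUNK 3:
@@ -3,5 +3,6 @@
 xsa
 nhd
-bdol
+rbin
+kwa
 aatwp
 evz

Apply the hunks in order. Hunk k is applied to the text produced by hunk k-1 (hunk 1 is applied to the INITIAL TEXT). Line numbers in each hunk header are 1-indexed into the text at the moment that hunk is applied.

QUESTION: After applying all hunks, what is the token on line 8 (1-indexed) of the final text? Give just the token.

Hunk 1: at line 3 remove [ris] add [evz] -> 7 lines: unnmg xpvzt jmd aatwp evz ukxt cidr
Hunk 2: at line 2 remove [jmd] add [xsa,nhd,bdol] -> 9 lines: unnmg xpvzt xsa nhd bdol aatwp evz ukxt cidr
Hunk 3: at line 3 remove [bdol] add [rbin,kwa] -> 10 lines: unnmg xpvzt xsa nhd rbin kwa aatwp evz ukxt cidr
Final line 8: evz

Answer: evz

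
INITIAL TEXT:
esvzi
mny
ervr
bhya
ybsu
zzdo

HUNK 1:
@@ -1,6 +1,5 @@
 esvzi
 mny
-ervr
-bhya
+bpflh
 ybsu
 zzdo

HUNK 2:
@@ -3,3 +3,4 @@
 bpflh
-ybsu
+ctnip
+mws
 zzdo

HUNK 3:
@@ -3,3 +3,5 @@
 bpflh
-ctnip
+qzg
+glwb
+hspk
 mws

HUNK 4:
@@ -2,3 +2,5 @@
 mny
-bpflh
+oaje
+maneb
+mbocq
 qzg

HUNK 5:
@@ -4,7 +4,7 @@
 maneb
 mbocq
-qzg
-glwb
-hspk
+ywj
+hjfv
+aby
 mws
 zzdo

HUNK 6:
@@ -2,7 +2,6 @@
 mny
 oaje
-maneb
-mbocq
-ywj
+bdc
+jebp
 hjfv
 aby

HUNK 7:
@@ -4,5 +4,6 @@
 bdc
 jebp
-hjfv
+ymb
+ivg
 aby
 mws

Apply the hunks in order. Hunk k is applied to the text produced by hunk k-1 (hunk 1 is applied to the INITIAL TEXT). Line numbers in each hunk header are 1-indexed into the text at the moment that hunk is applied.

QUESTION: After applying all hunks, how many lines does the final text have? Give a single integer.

Hunk 1: at line 1 remove [ervr,bhya] add [bpflh] -> 5 lines: esvzi mny bpflh ybsu zzdo
Hunk 2: at line 3 remove [ybsu] add [ctnip,mws] -> 6 lines: esvzi mny bpflh ctnip mws zzdo
Hunk 3: at line 3 remove [ctnip] add [qzg,glwb,hspk] -> 8 lines: esvzi mny bpflh qzg glwb hspk mws zzdo
Hunk 4: at line 2 remove [bpflh] add [oaje,maneb,mbocq] -> 10 lines: esvzi mny oaje maneb mbocq qzg glwb hspk mws zzdo
Hunk 5: at line 4 remove [qzg,glwb,hspk] add [ywj,hjfv,aby] -> 10 lines: esvzi mny oaje maneb mbocq ywj hjfv aby mws zzdo
Hunk 6: at line 2 remove [maneb,mbocq,ywj] add [bdc,jebp] -> 9 lines: esvzi mny oaje bdc jebp hjfv aby mws zzdo
Hunk 7: at line 4 remove [hjfv] add [ymb,ivg] -> 10 lines: esvzi mny oaje bdc jebp ymb ivg aby mws zzdo
Final line count: 10

Answer: 10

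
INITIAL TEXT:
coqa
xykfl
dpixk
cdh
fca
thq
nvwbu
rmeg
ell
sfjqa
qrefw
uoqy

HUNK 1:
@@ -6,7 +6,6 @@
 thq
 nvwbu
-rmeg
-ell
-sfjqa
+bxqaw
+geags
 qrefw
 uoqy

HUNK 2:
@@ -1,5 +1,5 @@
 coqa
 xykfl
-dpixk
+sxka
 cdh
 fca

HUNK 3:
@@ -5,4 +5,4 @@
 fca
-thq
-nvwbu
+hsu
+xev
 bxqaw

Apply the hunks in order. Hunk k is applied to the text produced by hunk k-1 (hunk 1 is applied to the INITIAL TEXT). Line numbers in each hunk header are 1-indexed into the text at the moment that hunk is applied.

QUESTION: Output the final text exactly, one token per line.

Answer: coqa
xykfl
sxka
cdh
fca
hsu
xev
bxqaw
geags
qrefw
uoqy

Derivation:
Hunk 1: at line 6 remove [rmeg,ell,sfjqa] add [bxqaw,geags] -> 11 lines: coqa xykfl dpixk cdh fca thq nvwbu bxqaw geags qrefw uoqy
Hunk 2: at line 1 remove [dpixk] add [sxka] -> 11 lines: coqa xykfl sxka cdh fca thq nvwbu bxqaw geags qrefw uoqy
Hunk 3: at line 5 remove [thq,nvwbu] add [hsu,xev] -> 11 lines: coqa xykfl sxka cdh fca hsu xev bxqaw geags qrefw uoqy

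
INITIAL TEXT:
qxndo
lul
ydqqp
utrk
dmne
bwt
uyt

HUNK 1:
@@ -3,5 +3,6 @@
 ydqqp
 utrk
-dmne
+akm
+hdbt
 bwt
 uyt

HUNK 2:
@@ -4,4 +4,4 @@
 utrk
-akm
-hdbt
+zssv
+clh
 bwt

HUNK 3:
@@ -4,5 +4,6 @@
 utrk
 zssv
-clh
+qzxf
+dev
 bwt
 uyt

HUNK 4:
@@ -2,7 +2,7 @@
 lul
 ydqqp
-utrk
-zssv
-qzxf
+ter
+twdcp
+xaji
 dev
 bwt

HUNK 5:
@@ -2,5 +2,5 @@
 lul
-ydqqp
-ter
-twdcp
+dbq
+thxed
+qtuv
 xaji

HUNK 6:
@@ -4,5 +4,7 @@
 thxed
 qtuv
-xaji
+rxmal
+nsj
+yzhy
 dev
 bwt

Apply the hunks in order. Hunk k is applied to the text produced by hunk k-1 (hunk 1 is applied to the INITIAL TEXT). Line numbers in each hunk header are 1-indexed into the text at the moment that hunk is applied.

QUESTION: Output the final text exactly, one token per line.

Answer: qxndo
lul
dbq
thxed
qtuv
rxmal
nsj
yzhy
dev
bwt
uyt

Derivation:
Hunk 1: at line 3 remove [dmne] add [akm,hdbt] -> 8 lines: qxndo lul ydqqp utrk akm hdbt bwt uyt
Hunk 2: at line 4 remove [akm,hdbt] add [zssv,clh] -> 8 lines: qxndo lul ydqqp utrk zssv clh bwt uyt
Hunk 3: at line 4 remove [clh] add [qzxf,dev] -> 9 lines: qxndo lul ydqqp utrk zssv qzxf dev bwt uyt
Hunk 4: at line 2 remove [utrk,zssv,qzxf] add [ter,twdcp,xaji] -> 9 lines: qxndo lul ydqqp ter twdcp xaji dev bwt uyt
Hunk 5: at line 2 remove [ydqqp,ter,twdcp] add [dbq,thxed,qtuv] -> 9 lines: qxndo lul dbq thxed qtuv xaji dev bwt uyt
Hunk 6: at line 4 remove [xaji] add [rxmal,nsj,yzhy] -> 11 lines: qxndo lul dbq thxed qtuv rxmal nsj yzhy dev bwt uyt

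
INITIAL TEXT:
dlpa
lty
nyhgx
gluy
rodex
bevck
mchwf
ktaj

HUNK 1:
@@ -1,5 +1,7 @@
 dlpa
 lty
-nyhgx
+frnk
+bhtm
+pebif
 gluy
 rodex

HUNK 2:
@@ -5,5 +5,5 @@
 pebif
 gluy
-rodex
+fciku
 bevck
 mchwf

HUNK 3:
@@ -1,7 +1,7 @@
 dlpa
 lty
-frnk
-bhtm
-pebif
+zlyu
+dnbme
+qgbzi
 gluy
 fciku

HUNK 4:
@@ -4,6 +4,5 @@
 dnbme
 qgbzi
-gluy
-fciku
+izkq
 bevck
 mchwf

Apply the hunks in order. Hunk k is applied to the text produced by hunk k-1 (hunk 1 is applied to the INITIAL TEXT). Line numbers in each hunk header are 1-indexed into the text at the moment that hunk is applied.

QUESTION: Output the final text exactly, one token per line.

Answer: dlpa
lty
zlyu
dnbme
qgbzi
izkq
bevck
mchwf
ktaj

Derivation:
Hunk 1: at line 1 remove [nyhgx] add [frnk,bhtm,pebif] -> 10 lines: dlpa lty frnk bhtm pebif gluy rodex bevck mchwf ktaj
Hunk 2: at line 5 remove [rodex] add [fciku] -> 10 lines: dlpa lty frnk bhtm pebif gluy fciku bevck mchwf ktaj
Hunk 3: at line 1 remove [frnk,bhtm,pebif] add [zlyu,dnbme,qgbzi] -> 10 lines: dlpa lty zlyu dnbme qgbzi gluy fciku bevck mchwf ktaj
Hunk 4: at line 4 remove [gluy,fciku] add [izkq] -> 9 lines: dlpa lty zlyu dnbme qgbzi izkq bevck mchwf ktaj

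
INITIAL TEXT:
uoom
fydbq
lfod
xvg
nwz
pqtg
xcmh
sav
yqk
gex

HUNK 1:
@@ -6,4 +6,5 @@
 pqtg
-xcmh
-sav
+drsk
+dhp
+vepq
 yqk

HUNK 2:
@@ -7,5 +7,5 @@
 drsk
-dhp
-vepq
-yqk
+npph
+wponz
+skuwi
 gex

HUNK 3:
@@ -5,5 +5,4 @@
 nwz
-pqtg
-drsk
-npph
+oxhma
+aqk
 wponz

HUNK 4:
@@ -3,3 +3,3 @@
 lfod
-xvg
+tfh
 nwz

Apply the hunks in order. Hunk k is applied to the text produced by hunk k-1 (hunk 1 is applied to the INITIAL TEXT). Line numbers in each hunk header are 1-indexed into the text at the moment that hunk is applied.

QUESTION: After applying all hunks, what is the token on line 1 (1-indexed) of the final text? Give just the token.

Answer: uoom

Derivation:
Hunk 1: at line 6 remove [xcmh,sav] add [drsk,dhp,vepq] -> 11 lines: uoom fydbq lfod xvg nwz pqtg drsk dhp vepq yqk gex
Hunk 2: at line 7 remove [dhp,vepq,yqk] add [npph,wponz,skuwi] -> 11 lines: uoom fydbq lfod xvg nwz pqtg drsk npph wponz skuwi gex
Hunk 3: at line 5 remove [pqtg,drsk,npph] add [oxhma,aqk] -> 10 lines: uoom fydbq lfod xvg nwz oxhma aqk wponz skuwi gex
Hunk 4: at line 3 remove [xvg] add [tfh] -> 10 lines: uoom fydbq lfod tfh nwz oxhma aqk wponz skuwi gex
Final line 1: uoom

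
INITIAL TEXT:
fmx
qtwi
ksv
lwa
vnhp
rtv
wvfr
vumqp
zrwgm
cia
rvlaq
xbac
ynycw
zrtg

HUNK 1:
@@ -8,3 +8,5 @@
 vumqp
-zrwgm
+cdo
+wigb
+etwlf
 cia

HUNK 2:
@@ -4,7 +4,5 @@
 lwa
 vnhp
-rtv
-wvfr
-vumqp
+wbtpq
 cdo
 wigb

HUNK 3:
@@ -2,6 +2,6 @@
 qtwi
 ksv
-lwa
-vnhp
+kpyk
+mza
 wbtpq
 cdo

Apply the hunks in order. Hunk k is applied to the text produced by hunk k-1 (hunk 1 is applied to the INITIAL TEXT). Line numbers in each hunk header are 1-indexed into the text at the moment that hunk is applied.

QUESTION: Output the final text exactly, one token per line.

Answer: fmx
qtwi
ksv
kpyk
mza
wbtpq
cdo
wigb
etwlf
cia
rvlaq
xbac
ynycw
zrtg

Derivation:
Hunk 1: at line 8 remove [zrwgm] add [cdo,wigb,etwlf] -> 16 lines: fmx qtwi ksv lwa vnhp rtv wvfr vumqp cdo wigb etwlf cia rvlaq xbac ynycw zrtg
Hunk 2: at line 4 remove [rtv,wvfr,vumqp] add [wbtpq] -> 14 lines: fmx qtwi ksv lwa vnhp wbtpq cdo wigb etwlf cia rvlaq xbac ynycw zrtg
Hunk 3: at line 2 remove [lwa,vnhp] add [kpyk,mza] -> 14 lines: fmx qtwi ksv kpyk mza wbtpq cdo wigb etwlf cia rvlaq xbac ynycw zrtg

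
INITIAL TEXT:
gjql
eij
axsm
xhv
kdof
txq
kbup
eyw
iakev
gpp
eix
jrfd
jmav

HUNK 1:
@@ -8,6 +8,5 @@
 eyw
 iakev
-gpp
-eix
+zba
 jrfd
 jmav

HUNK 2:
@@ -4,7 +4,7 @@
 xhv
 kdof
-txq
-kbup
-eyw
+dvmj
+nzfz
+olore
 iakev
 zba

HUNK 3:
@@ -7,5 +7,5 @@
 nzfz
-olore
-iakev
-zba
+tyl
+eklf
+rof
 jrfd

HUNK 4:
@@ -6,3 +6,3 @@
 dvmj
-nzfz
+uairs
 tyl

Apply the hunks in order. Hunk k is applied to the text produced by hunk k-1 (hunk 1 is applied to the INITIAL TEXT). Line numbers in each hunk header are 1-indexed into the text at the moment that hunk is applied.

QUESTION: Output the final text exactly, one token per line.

Answer: gjql
eij
axsm
xhv
kdof
dvmj
uairs
tyl
eklf
rof
jrfd
jmav

Derivation:
Hunk 1: at line 8 remove [gpp,eix] add [zba] -> 12 lines: gjql eij axsm xhv kdof txq kbup eyw iakev zba jrfd jmav
Hunk 2: at line 4 remove [txq,kbup,eyw] add [dvmj,nzfz,olore] -> 12 lines: gjql eij axsm xhv kdof dvmj nzfz olore iakev zba jrfd jmav
Hunk 3: at line 7 remove [olore,iakev,zba] add [tyl,eklf,rof] -> 12 lines: gjql eij axsm xhv kdof dvmj nzfz tyl eklf rof jrfd jmav
Hunk 4: at line 6 remove [nzfz] add [uairs] -> 12 lines: gjql eij axsm xhv kdof dvmj uairs tyl eklf rof jrfd jmav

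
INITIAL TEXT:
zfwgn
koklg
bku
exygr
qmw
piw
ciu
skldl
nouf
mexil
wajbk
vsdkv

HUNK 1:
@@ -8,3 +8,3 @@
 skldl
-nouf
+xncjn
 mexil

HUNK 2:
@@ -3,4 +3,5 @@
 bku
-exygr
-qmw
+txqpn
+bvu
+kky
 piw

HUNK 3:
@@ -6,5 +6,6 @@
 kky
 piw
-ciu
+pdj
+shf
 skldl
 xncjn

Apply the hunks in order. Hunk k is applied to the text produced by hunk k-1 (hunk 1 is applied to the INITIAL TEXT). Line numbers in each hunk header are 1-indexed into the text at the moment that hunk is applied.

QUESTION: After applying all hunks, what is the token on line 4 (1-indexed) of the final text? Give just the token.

Answer: txqpn

Derivation:
Hunk 1: at line 8 remove [nouf] add [xncjn] -> 12 lines: zfwgn koklg bku exygr qmw piw ciu skldl xncjn mexil wajbk vsdkv
Hunk 2: at line 3 remove [exygr,qmw] add [txqpn,bvu,kky] -> 13 lines: zfwgn koklg bku txqpn bvu kky piw ciu skldl xncjn mexil wajbk vsdkv
Hunk 3: at line 6 remove [ciu] add [pdj,shf] -> 14 lines: zfwgn koklg bku txqpn bvu kky piw pdj shf skldl xncjn mexil wajbk vsdkv
Final line 4: txqpn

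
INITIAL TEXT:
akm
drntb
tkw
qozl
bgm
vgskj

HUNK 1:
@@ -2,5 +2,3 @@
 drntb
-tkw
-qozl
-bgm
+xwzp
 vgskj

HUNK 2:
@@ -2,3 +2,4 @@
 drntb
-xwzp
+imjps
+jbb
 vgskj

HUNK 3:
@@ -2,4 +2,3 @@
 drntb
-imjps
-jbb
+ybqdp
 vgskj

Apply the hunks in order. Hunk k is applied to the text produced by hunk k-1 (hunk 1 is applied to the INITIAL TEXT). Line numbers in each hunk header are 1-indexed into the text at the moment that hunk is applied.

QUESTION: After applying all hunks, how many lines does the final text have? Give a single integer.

Hunk 1: at line 2 remove [tkw,qozl,bgm] add [xwzp] -> 4 lines: akm drntb xwzp vgskj
Hunk 2: at line 2 remove [xwzp] add [imjps,jbb] -> 5 lines: akm drntb imjps jbb vgskj
Hunk 3: at line 2 remove [imjps,jbb] add [ybqdp] -> 4 lines: akm drntb ybqdp vgskj
Final line count: 4

Answer: 4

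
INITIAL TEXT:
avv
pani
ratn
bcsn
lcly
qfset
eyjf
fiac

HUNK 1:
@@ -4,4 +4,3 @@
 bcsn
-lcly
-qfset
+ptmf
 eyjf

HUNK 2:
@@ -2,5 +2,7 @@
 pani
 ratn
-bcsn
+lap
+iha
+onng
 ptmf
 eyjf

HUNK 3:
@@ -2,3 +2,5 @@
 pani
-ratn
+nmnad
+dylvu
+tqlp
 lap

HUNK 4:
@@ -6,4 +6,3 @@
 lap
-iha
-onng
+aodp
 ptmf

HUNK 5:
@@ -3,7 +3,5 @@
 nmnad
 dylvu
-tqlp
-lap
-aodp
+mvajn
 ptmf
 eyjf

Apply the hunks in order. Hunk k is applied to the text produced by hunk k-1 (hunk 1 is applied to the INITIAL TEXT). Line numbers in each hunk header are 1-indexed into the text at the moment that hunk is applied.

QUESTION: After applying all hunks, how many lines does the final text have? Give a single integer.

Hunk 1: at line 4 remove [lcly,qfset] add [ptmf] -> 7 lines: avv pani ratn bcsn ptmf eyjf fiac
Hunk 2: at line 2 remove [bcsn] add [lap,iha,onng] -> 9 lines: avv pani ratn lap iha onng ptmf eyjf fiac
Hunk 3: at line 2 remove [ratn] add [nmnad,dylvu,tqlp] -> 11 lines: avv pani nmnad dylvu tqlp lap iha onng ptmf eyjf fiac
Hunk 4: at line 6 remove [iha,onng] add [aodp] -> 10 lines: avv pani nmnad dylvu tqlp lap aodp ptmf eyjf fiac
Hunk 5: at line 3 remove [tqlp,lap,aodp] add [mvajn] -> 8 lines: avv pani nmnad dylvu mvajn ptmf eyjf fiac
Final line count: 8

Answer: 8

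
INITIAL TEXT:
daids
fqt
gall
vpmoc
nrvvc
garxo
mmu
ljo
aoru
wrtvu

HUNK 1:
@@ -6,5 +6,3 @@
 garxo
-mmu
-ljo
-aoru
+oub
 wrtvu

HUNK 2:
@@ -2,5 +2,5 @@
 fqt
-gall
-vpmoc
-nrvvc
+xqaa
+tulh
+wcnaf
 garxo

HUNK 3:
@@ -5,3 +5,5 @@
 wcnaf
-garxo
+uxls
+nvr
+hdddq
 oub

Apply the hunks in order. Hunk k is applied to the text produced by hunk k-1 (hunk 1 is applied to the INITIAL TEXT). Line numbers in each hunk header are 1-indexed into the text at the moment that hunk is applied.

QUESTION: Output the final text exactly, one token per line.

Answer: daids
fqt
xqaa
tulh
wcnaf
uxls
nvr
hdddq
oub
wrtvu

Derivation:
Hunk 1: at line 6 remove [mmu,ljo,aoru] add [oub] -> 8 lines: daids fqt gall vpmoc nrvvc garxo oub wrtvu
Hunk 2: at line 2 remove [gall,vpmoc,nrvvc] add [xqaa,tulh,wcnaf] -> 8 lines: daids fqt xqaa tulh wcnaf garxo oub wrtvu
Hunk 3: at line 5 remove [garxo] add [uxls,nvr,hdddq] -> 10 lines: daids fqt xqaa tulh wcnaf uxls nvr hdddq oub wrtvu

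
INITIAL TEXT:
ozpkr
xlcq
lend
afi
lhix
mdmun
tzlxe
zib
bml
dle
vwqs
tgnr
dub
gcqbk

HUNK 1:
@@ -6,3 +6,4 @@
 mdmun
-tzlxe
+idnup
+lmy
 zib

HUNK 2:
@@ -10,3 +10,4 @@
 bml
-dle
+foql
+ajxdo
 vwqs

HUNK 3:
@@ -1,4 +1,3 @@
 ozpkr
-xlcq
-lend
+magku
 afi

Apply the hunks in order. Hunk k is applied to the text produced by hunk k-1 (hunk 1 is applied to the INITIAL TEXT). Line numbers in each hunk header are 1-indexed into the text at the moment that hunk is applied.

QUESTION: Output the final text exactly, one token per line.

Answer: ozpkr
magku
afi
lhix
mdmun
idnup
lmy
zib
bml
foql
ajxdo
vwqs
tgnr
dub
gcqbk

Derivation:
Hunk 1: at line 6 remove [tzlxe] add [idnup,lmy] -> 15 lines: ozpkr xlcq lend afi lhix mdmun idnup lmy zib bml dle vwqs tgnr dub gcqbk
Hunk 2: at line 10 remove [dle] add [foql,ajxdo] -> 16 lines: ozpkr xlcq lend afi lhix mdmun idnup lmy zib bml foql ajxdo vwqs tgnr dub gcqbk
Hunk 3: at line 1 remove [xlcq,lend] add [magku] -> 15 lines: ozpkr magku afi lhix mdmun idnup lmy zib bml foql ajxdo vwqs tgnr dub gcqbk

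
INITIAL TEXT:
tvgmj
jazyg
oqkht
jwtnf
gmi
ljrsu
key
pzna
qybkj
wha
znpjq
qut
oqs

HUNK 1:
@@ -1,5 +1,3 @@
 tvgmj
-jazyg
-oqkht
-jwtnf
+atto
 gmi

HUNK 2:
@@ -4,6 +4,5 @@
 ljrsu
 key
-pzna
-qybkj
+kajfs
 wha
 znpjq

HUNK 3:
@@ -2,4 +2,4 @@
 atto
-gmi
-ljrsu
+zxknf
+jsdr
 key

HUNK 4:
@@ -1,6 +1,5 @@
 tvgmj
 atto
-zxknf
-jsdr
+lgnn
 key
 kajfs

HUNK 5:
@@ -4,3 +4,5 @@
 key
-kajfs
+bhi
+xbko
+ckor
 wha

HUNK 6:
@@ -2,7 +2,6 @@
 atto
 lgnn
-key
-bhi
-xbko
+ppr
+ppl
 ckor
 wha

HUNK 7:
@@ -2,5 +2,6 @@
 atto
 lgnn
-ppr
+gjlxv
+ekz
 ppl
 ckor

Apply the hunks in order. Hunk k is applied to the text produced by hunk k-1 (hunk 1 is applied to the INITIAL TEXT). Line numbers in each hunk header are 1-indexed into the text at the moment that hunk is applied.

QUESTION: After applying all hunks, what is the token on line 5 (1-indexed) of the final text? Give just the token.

Hunk 1: at line 1 remove [jazyg,oqkht,jwtnf] add [atto] -> 11 lines: tvgmj atto gmi ljrsu key pzna qybkj wha znpjq qut oqs
Hunk 2: at line 4 remove [pzna,qybkj] add [kajfs] -> 10 lines: tvgmj atto gmi ljrsu key kajfs wha znpjq qut oqs
Hunk 3: at line 2 remove [gmi,ljrsu] add [zxknf,jsdr] -> 10 lines: tvgmj atto zxknf jsdr key kajfs wha znpjq qut oqs
Hunk 4: at line 1 remove [zxknf,jsdr] add [lgnn] -> 9 lines: tvgmj atto lgnn key kajfs wha znpjq qut oqs
Hunk 5: at line 4 remove [kajfs] add [bhi,xbko,ckor] -> 11 lines: tvgmj atto lgnn key bhi xbko ckor wha znpjq qut oqs
Hunk 6: at line 2 remove [key,bhi,xbko] add [ppr,ppl] -> 10 lines: tvgmj atto lgnn ppr ppl ckor wha znpjq qut oqs
Hunk 7: at line 2 remove [ppr] add [gjlxv,ekz] -> 11 lines: tvgmj atto lgnn gjlxv ekz ppl ckor wha znpjq qut oqs
Final line 5: ekz

Answer: ekz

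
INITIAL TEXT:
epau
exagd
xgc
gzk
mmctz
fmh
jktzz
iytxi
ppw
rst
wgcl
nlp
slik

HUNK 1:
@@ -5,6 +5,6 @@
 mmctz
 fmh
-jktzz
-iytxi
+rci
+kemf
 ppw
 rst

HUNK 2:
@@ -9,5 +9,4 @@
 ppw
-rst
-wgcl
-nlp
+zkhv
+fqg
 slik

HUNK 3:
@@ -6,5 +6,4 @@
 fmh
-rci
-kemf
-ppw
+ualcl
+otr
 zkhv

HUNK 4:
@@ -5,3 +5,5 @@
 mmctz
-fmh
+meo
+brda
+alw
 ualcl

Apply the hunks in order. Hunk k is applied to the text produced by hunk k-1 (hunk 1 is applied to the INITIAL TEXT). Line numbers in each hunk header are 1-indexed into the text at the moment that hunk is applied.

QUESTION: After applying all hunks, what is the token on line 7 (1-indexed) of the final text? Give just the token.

Answer: brda

Derivation:
Hunk 1: at line 5 remove [jktzz,iytxi] add [rci,kemf] -> 13 lines: epau exagd xgc gzk mmctz fmh rci kemf ppw rst wgcl nlp slik
Hunk 2: at line 9 remove [rst,wgcl,nlp] add [zkhv,fqg] -> 12 lines: epau exagd xgc gzk mmctz fmh rci kemf ppw zkhv fqg slik
Hunk 3: at line 6 remove [rci,kemf,ppw] add [ualcl,otr] -> 11 lines: epau exagd xgc gzk mmctz fmh ualcl otr zkhv fqg slik
Hunk 4: at line 5 remove [fmh] add [meo,brda,alw] -> 13 lines: epau exagd xgc gzk mmctz meo brda alw ualcl otr zkhv fqg slik
Final line 7: brda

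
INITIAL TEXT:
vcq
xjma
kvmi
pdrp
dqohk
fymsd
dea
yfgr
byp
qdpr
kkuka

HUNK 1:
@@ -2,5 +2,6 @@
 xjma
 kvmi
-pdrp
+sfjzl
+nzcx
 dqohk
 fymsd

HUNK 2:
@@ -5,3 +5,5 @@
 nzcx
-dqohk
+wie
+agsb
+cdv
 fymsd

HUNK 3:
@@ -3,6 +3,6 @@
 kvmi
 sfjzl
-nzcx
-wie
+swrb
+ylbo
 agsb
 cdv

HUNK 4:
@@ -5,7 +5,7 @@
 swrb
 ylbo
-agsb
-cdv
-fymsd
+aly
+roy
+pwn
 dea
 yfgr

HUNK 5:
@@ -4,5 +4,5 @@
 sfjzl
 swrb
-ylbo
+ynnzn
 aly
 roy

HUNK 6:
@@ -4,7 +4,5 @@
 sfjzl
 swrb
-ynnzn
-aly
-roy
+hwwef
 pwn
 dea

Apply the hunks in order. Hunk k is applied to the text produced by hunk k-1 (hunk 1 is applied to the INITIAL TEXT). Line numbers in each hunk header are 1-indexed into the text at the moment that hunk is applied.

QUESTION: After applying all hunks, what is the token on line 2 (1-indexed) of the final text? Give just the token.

Answer: xjma

Derivation:
Hunk 1: at line 2 remove [pdrp] add [sfjzl,nzcx] -> 12 lines: vcq xjma kvmi sfjzl nzcx dqohk fymsd dea yfgr byp qdpr kkuka
Hunk 2: at line 5 remove [dqohk] add [wie,agsb,cdv] -> 14 lines: vcq xjma kvmi sfjzl nzcx wie agsb cdv fymsd dea yfgr byp qdpr kkuka
Hunk 3: at line 3 remove [nzcx,wie] add [swrb,ylbo] -> 14 lines: vcq xjma kvmi sfjzl swrb ylbo agsb cdv fymsd dea yfgr byp qdpr kkuka
Hunk 4: at line 5 remove [agsb,cdv,fymsd] add [aly,roy,pwn] -> 14 lines: vcq xjma kvmi sfjzl swrb ylbo aly roy pwn dea yfgr byp qdpr kkuka
Hunk 5: at line 4 remove [ylbo] add [ynnzn] -> 14 lines: vcq xjma kvmi sfjzl swrb ynnzn aly roy pwn dea yfgr byp qdpr kkuka
Hunk 6: at line 4 remove [ynnzn,aly,roy] add [hwwef] -> 12 lines: vcq xjma kvmi sfjzl swrb hwwef pwn dea yfgr byp qdpr kkuka
Final line 2: xjma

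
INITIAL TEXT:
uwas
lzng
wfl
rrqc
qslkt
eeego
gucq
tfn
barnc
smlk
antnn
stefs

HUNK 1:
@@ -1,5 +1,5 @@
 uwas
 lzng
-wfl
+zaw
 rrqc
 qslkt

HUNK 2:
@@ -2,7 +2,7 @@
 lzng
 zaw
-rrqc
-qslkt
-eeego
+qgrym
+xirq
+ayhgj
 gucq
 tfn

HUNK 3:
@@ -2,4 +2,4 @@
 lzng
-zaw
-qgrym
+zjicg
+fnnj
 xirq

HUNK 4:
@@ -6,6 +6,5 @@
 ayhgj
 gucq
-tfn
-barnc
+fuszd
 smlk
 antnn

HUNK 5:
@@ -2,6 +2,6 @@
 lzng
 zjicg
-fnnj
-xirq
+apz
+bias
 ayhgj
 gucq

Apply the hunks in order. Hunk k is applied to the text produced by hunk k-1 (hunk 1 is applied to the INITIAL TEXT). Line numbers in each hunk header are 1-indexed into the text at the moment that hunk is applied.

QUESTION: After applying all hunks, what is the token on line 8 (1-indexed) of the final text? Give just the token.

Answer: fuszd

Derivation:
Hunk 1: at line 1 remove [wfl] add [zaw] -> 12 lines: uwas lzng zaw rrqc qslkt eeego gucq tfn barnc smlk antnn stefs
Hunk 2: at line 2 remove [rrqc,qslkt,eeego] add [qgrym,xirq,ayhgj] -> 12 lines: uwas lzng zaw qgrym xirq ayhgj gucq tfn barnc smlk antnn stefs
Hunk 3: at line 2 remove [zaw,qgrym] add [zjicg,fnnj] -> 12 lines: uwas lzng zjicg fnnj xirq ayhgj gucq tfn barnc smlk antnn stefs
Hunk 4: at line 6 remove [tfn,barnc] add [fuszd] -> 11 lines: uwas lzng zjicg fnnj xirq ayhgj gucq fuszd smlk antnn stefs
Hunk 5: at line 2 remove [fnnj,xirq] add [apz,bias] -> 11 lines: uwas lzng zjicg apz bias ayhgj gucq fuszd smlk antnn stefs
Final line 8: fuszd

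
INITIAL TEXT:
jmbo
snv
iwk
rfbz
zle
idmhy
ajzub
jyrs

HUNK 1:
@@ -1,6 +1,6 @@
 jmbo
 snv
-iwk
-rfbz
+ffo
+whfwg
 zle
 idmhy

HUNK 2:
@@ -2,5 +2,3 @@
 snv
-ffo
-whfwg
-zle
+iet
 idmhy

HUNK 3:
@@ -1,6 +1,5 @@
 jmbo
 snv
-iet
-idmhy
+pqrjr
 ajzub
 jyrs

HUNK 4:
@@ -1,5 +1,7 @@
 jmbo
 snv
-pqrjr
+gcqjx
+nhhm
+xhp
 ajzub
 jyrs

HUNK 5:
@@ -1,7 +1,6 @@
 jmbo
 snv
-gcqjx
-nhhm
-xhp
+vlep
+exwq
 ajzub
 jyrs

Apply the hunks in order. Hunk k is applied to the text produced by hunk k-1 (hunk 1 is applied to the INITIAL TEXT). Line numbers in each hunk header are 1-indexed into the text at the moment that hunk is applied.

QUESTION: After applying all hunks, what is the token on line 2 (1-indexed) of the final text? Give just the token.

Hunk 1: at line 1 remove [iwk,rfbz] add [ffo,whfwg] -> 8 lines: jmbo snv ffo whfwg zle idmhy ajzub jyrs
Hunk 2: at line 2 remove [ffo,whfwg,zle] add [iet] -> 6 lines: jmbo snv iet idmhy ajzub jyrs
Hunk 3: at line 1 remove [iet,idmhy] add [pqrjr] -> 5 lines: jmbo snv pqrjr ajzub jyrs
Hunk 4: at line 1 remove [pqrjr] add [gcqjx,nhhm,xhp] -> 7 lines: jmbo snv gcqjx nhhm xhp ajzub jyrs
Hunk 5: at line 1 remove [gcqjx,nhhm,xhp] add [vlep,exwq] -> 6 lines: jmbo snv vlep exwq ajzub jyrs
Final line 2: snv

Answer: snv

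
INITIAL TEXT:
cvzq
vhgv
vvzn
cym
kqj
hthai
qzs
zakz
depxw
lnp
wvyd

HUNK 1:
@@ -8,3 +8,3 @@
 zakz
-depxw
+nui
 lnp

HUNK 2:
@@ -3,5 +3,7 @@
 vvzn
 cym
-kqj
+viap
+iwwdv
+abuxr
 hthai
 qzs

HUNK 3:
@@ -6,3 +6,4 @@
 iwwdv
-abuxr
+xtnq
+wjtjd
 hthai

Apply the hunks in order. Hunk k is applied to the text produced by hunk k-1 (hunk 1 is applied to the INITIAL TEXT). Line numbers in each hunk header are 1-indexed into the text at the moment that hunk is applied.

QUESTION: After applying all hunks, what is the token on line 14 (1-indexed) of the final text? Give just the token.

Answer: wvyd

Derivation:
Hunk 1: at line 8 remove [depxw] add [nui] -> 11 lines: cvzq vhgv vvzn cym kqj hthai qzs zakz nui lnp wvyd
Hunk 2: at line 3 remove [kqj] add [viap,iwwdv,abuxr] -> 13 lines: cvzq vhgv vvzn cym viap iwwdv abuxr hthai qzs zakz nui lnp wvyd
Hunk 3: at line 6 remove [abuxr] add [xtnq,wjtjd] -> 14 lines: cvzq vhgv vvzn cym viap iwwdv xtnq wjtjd hthai qzs zakz nui lnp wvyd
Final line 14: wvyd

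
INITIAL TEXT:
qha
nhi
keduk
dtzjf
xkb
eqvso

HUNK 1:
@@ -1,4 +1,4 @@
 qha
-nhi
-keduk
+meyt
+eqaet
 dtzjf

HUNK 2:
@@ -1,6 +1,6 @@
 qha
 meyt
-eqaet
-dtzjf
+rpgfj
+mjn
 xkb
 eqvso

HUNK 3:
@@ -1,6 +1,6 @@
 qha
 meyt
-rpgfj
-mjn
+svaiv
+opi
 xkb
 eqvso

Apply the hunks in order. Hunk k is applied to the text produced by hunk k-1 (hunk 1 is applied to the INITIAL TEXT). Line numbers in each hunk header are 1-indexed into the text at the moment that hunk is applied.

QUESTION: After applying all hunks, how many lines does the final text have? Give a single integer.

Hunk 1: at line 1 remove [nhi,keduk] add [meyt,eqaet] -> 6 lines: qha meyt eqaet dtzjf xkb eqvso
Hunk 2: at line 1 remove [eqaet,dtzjf] add [rpgfj,mjn] -> 6 lines: qha meyt rpgfj mjn xkb eqvso
Hunk 3: at line 1 remove [rpgfj,mjn] add [svaiv,opi] -> 6 lines: qha meyt svaiv opi xkb eqvso
Final line count: 6

Answer: 6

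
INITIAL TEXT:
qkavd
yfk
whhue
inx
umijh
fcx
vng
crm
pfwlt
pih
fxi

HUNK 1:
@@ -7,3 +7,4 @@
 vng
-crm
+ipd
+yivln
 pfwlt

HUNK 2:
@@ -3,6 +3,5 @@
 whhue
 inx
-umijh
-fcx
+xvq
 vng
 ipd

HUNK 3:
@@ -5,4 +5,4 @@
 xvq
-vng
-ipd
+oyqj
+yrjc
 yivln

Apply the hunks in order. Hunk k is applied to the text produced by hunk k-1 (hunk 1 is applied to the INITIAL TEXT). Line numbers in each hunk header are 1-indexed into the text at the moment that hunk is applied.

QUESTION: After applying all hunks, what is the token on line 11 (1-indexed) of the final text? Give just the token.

Answer: fxi

Derivation:
Hunk 1: at line 7 remove [crm] add [ipd,yivln] -> 12 lines: qkavd yfk whhue inx umijh fcx vng ipd yivln pfwlt pih fxi
Hunk 2: at line 3 remove [umijh,fcx] add [xvq] -> 11 lines: qkavd yfk whhue inx xvq vng ipd yivln pfwlt pih fxi
Hunk 3: at line 5 remove [vng,ipd] add [oyqj,yrjc] -> 11 lines: qkavd yfk whhue inx xvq oyqj yrjc yivln pfwlt pih fxi
Final line 11: fxi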